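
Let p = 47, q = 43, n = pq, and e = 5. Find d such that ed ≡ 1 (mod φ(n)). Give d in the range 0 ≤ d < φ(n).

φ(n) = (p−1)(q−1) = 46·42 = 1932.
Need d with 5·d ≡ 1 (mod 1932). Apply the extended Euclidean algorithm:
1932 = 386*5 + 2
5 = 2*2 + 1
2 = 2*1 + 0
Back-substitute:
1 = 5 − 2·2
1 = −2·1932 + 773·5
So 5·773 ≡ 1 (mod 1932), hence d = 773.

773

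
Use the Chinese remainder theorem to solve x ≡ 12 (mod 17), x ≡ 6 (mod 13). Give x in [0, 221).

Write x = 12 + 17·k. Then 17·k ≡ 6 − 12 ≡ 7 (mod 13).
Need 17⁻¹ mod 13. Extended Euclid on (13, 4):
13 = 3*4 + 1
4 = 4*1 + 0
Back-substitute:
1 = 13 − 3·4
17⁻¹ ≡ 10 (mod 13), so k ≡ 10·7 ≡ 5 (mod 13).
x = 12 + 17·5 = 97.

97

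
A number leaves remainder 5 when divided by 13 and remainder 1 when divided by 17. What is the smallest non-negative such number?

Write x = 5 + 13·k. Then 13·k ≡ 1 − 5 ≡ 13 (mod 17).
Need 13⁻¹ mod 17. Extended Euclid on (17, 13):
17 = 1*13 + 4
13 = 3*4 + 1
4 = 4*1 + 0
Back-substitute:
1 = 13 − 3·4
1 = −3·17 + 4·13
13⁻¹ ≡ 4 (mod 17), so k ≡ 4·13 ≡ 1 (mod 17).
x = 5 + 13·1 = 18.

18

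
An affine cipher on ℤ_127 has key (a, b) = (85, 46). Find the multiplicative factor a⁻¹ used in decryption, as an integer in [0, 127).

3

gcd(127, 85) by repeated division:
127 = 1×85 + 42
85 = 2×42 + 1
42 = 42×1 + 0
The gcd is 1. Working backward:
1 = 85 − 2·42
1 = −2·127 + 3·85
So 85·3 ≡ 1 (mod 127).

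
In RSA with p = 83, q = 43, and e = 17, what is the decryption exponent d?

1013

φ(n) = (p−1)(q−1) = 82·42 = 3444.
Need d with 17·d ≡ 1 (mod 3444). Apply the extended Euclidean algorithm:
3444 = 202*17 + 10
17 = 1*10 + 7
10 = 1*7 + 3
7 = 2*3 + 1
3 = 3*1 + 0
Back-substitute:
1 = 7 − 2·3
1 = −2·10 + 3·7
1 = 3·17 − 5·10
1 = −5·3444 + 1013·17
So 17·1013 ≡ 1 (mod 3444), hence d = 1013.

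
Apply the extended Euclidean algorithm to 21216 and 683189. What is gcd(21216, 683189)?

Repeated division:
683189 = 32·21216 + 4277
21216 = 4·4277 + 4108
4277 = 1·4108 + 169
4108 = 24·169 + 52
169 = 3·52 + 13
52 = 4·13 + 0
gcd(21216, 683189) = 13.
Express as a combination:
13 = 169 − 3·52
13 = −3·4108 + 73·169
13 = 73·4277 − 76·4108
13 = −76·21216 + 377·4277
13 = 377·683189 − 12140·21216
So 13 = (377)·683189 + (-12140)·21216.

13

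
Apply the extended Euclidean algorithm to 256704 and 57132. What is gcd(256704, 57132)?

12

Repeated division:
256704 = 4×57132 + 28176
57132 = 2×28176 + 780
28176 = 36×780 + 96
780 = 8×96 + 12
96 = 8×12 + 0
gcd(256704, 57132) = 12.
Express as a combination:
12 = 780 − 8·96
12 = −8·28176 + 289·780
12 = 289·57132 − 586·28176
12 = −586·256704 + 2633·57132
So 12 = (-586)·256704 + (2633)·57132.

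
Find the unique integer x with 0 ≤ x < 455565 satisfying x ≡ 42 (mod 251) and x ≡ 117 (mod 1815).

Write x = 42 + 251·k. Then 251·k ≡ 117 − 42 ≡ 75 (mod 1815).
Need 251⁻¹ mod 1815. Extended Euclid on (1815, 251):
1815 = 7·251 + 58
251 = 4·58 + 19
58 = 3·19 + 1
19 = 19·1 + 0
Back-substitute:
1 = 58 − 3·19
1 = −3·251 + 13·58
1 = 13·1815 − 94·251
251⁻¹ ≡ 1721 (mod 1815), so k ≡ 1721·75 ≡ 210 (mod 1815).
x = 42 + 251·210 = 52752.

52752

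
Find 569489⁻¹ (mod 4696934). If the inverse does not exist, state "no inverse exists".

1142709

Extended Euclidean algorithm:
4696934 = 8*569489 + 141022
569489 = 4*141022 + 5401
141022 = 26*5401 + 596
5401 = 9*596 + 37
596 = 16*37 + 4
37 = 9*4 + 1
4 = 4*1 + 0
Since gcd(569489, 4696934) = 1, back-substitute to write 1 as a combination:
1 = 37 − 9·4
1 = −9·596 + 145·37
1 = 145·5401 − 1314·596
1 = −1314·141022 + 34309·5401
1 = 34309·569489 − 138550·141022
1 = −138550·4696934 + 1142709·569489
So 569489·1142709 ≡ 1 (mod 4696934).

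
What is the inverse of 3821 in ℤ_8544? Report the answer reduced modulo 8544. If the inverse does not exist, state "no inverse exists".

4613

gcd(8544, 3821) by repeated division:
8544 = 2·3821 + 902
3821 = 4·902 + 213
902 = 4·213 + 50
213 = 4·50 + 13
50 = 3·13 + 11
13 = 1·11 + 2
11 = 5·2 + 1
2 = 2·1 + 0
The gcd is 1. Working backward:
1 = 11 − 5·2
1 = −5·13 + 6·11
1 = 6·50 − 23·13
1 = −23·213 + 98·50
1 = 98·902 − 415·213
1 = −415·3821 + 1758·902
1 = 1758·8544 − 3931·3821
Thus 3821·(-3931) ≡ 1 (mod 8544); reducing, -3931 mod 8544 = 4613.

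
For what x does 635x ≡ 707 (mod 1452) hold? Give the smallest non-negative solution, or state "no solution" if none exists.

First find gcd(635, 1452):
1452 = 2*635 + 182
635 = 3*182 + 89
182 = 2*89 + 4
89 = 22*4 + 1
4 = 4*1 + 0
gcd = 1, so a unique solution mod 1452 exists.
Back-substitute for the Bézout coefficients:
1 = 89 − 22·4
1 = −22·182 + 45·89
1 = 45·635 − 157·182
1 = −157·1452 + 359·635
So 635·(359) ≡ 1 (mod 1452), giving 635⁻¹ ≡ 359.
x ≡ 635⁻¹·707 ≡ 359·707 ≡ 1165 (mod 1452).

1165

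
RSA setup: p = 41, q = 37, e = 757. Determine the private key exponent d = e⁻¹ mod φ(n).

253

φ(n) = (p−1)(q−1) = 40·36 = 1440.
Need d with 757·d ≡ 1 (mod 1440). Apply the extended Euclidean algorithm:
1440 = 1·757 + 683
757 = 1·683 + 74
683 = 9·74 + 17
74 = 4·17 + 6
17 = 2·6 + 5
6 = 1·5 + 1
5 = 5·1 + 0
Back-substitute:
1 = 6 − 5
1 = −17 + 3·6
1 = 3·74 − 13·17
1 = −13·683 + 120·74
1 = 120·757 − 133·683
1 = −133·1440 + 253·757
So 757·253 ≡ 1 (mod 1440), hence d = 253.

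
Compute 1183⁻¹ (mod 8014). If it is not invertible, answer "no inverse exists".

Extended Euclidean algorithm:
8014 = 6×1183 + 916
1183 = 1×916 + 267
916 = 3×267 + 115
267 = 2×115 + 37
115 = 3×37 + 4
37 = 9×4 + 1
4 = 4×1 + 0
The gcd is 1. Working backward:
1 = 37 − 9·4
1 = −9·115 + 28·37
1 = 28·267 − 65·115
1 = −65·916 + 223·267
1 = 223·1183 − 288·916
1 = −288·8014 + 1951·1183
So 1183·1951 ≡ 1 (mod 8014).

1951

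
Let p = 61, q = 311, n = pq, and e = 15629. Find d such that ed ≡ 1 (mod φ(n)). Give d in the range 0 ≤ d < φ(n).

3869

φ(n) = (p−1)(q−1) = 60·310 = 18600.
Need d with 15629·d ≡ 1 (mod 18600). Apply the extended Euclidean algorithm:
18600 = 1*15629 + 2971
15629 = 5*2971 + 774
2971 = 3*774 + 649
774 = 1*649 + 125
649 = 5*125 + 24
125 = 5*24 + 5
24 = 4*5 + 4
5 = 1*4 + 1
4 = 4*1 + 0
Back-substitute:
1 = 5 − 4
1 = −24 + 5·5
1 = 5·125 − 26·24
1 = −26·649 + 135·125
1 = 135·774 − 161·649
1 = −161·2971 + 618·774
1 = 618·15629 − 3251·2971
1 = −3251·18600 + 3869·15629
So 15629·3869 ≡ 1 (mod 18600), hence d = 3869.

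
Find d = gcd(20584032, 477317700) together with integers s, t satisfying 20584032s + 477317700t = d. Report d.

12

Euclidean algorithm:
477317700 = 23·20584032 + 3884964
20584032 = 5·3884964 + 1159212
3884964 = 3·1159212 + 407328
1159212 = 2·407328 + 344556
407328 = 1·344556 + 62772
344556 = 5·62772 + 30696
62772 = 2·30696 + 1380
30696 = 22·1380 + 336
1380 = 4·336 + 36
336 = 9·36 + 12
36 = 3·12 + 0
gcd(20584032, 477317700) = 12.
Back-substituting:
12 = 336 − 9·36
12 = −9·1380 + 37·336
12 = 37·30696 − 823·1380
12 = −823·62772 + 1683·30696
12 = 1683·344556 − 9238·62772
12 = −9238·407328 + 10921·344556
12 = 10921·1159212 − 31080·407328
12 = −31080·3884964 + 104161·1159212
12 = 104161·20584032 − 551885·3884964
12 = −551885·477317700 + 12797516·20584032
So 12 = (-551885)·477317700 + (12797516)·20584032.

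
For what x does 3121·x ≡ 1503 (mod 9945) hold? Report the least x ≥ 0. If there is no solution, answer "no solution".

7938

First find gcd(3121, 9945):
9945 = 3·3121 + 582
3121 = 5·582 + 211
582 = 2·211 + 160
211 = 1·160 + 51
160 = 3·51 + 7
51 = 7·7 + 2
7 = 3·2 + 1
2 = 2·1 + 0
gcd = 1, so a unique solution mod 9945 exists.
Back-substitute for the Bézout coefficients:
1 = 7 − 3·2
1 = −3·51 + 22·7
1 = 22·160 − 69·51
1 = −69·211 + 91·160
1 = 91·582 − 251·211
1 = −251·3121 + 1346·582
1 = 1346·9945 − 4289·3121
So 3121·(-4289) ≡ 1 (mod 9945), giving 3121⁻¹ ≡ 5656.
x ≡ 3121⁻¹·1503 ≡ 5656·1503 ≡ 7938 (mod 9945).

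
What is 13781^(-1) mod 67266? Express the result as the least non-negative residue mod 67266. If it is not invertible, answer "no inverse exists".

Run Euclid on (67266, 13781):
67266 = 4×13781 + 12142
13781 = 1×12142 + 1639
12142 = 7×1639 + 669
1639 = 2×669 + 301
669 = 2×301 + 67
301 = 4×67 + 33
67 = 2×33 + 1
33 = 33×1 + 0
Since gcd(13781, 67266) = 1, back-substitute to write 1 as a combination:
1 = 67 − 2·33
1 = −2·301 + 9·67
1 = 9·669 − 20·301
1 = −20·1639 + 49·669
1 = 49·12142 − 363·1639
1 = −363·13781 + 412·12142
1 = 412·67266 − 2011·13781
So 13781·(-2011) ≡ 1 (mod 67266), and -2011 ≡ 65255 (mod 67266).

65255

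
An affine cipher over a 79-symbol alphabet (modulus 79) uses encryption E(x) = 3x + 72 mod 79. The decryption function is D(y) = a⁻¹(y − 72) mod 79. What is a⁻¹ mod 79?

Apply the Euclidean algorithm to 79 and 3:
79 = 26×3 + 1
3 = 3×1 + 0
The gcd is 1. Working backward:
1 = 79 − 26·3
Hence 3⁻¹ ≡ -26 ≡ 53 (mod 79).

53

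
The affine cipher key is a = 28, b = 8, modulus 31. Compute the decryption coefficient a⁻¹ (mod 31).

10

Extended Euclidean algorithm:
31 = 1·28 + 3
28 = 9·3 + 1
3 = 3·1 + 0
The gcd is 1. Working backward:
1 = 28 − 9·3
1 = −9·31 + 10·28
So 28·10 ≡ 1 (mod 31).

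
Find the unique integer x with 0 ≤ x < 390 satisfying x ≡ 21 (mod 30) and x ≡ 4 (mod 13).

381

Write x = 21 + 30·k. Then 30·k ≡ 4 − 21 ≡ 9 (mod 13).
Need 30⁻¹ mod 13. Extended Euclid on (13, 4):
13 = 3*4 + 1
4 = 4*1 + 0
Back-substitute:
1 = 13 − 3·4
30⁻¹ ≡ 10 (mod 13), so k ≡ 10·9 ≡ 12 (mod 13).
x = 21 + 30·12 = 381.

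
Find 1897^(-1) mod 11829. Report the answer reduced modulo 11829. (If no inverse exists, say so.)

10744

Run Euclid on (11829, 1897):
11829 = 6×1897 + 447
1897 = 4×447 + 109
447 = 4×109 + 11
109 = 9×11 + 10
11 = 1×10 + 1
10 = 10×1 + 0
Since gcd(1897, 11829) = 1, back-substitute to write 1 as a combination:
1 = 11 − 10
1 = −109 + 10·11
1 = 10·447 − 41·109
1 = −41·1897 + 174·447
1 = 174·11829 − 1085·1897
So 1897·(-1085) ≡ 1 (mod 11829), and -1085 ≡ 10744 (mod 11829).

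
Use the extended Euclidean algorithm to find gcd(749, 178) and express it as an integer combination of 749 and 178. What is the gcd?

1

Repeated division:
749 = 4×178 + 37
178 = 4×37 + 30
37 = 1×30 + 7
30 = 4×7 + 2
7 = 3×2 + 1
2 = 2×1 + 0
gcd(749, 178) = 1.
Express as a combination:
1 = 7 − 3·2
1 = −3·30 + 13·7
1 = 13·37 − 16·30
1 = −16·178 + 77·37
1 = 77·749 − 324·178
So 1 = (77)·749 + (-324)·178.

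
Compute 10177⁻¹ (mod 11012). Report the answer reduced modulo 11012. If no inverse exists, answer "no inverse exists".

9469

Run Euclid on (11012, 10177):
11012 = 1*10177 + 835
10177 = 12*835 + 157
835 = 5*157 + 50
157 = 3*50 + 7
50 = 7*7 + 1
7 = 7*1 + 0
The gcd is 1. Working backward:
1 = 50 − 7·7
1 = −7·157 + 22·50
1 = 22·835 − 117·157
1 = −117·10177 + 1426·835
1 = 1426·11012 − 1543·10177
So 10177·(-1543) ≡ 1 (mod 11012), and -1543 ≡ 9469 (mod 11012).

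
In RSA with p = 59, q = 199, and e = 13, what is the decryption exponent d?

4417

φ(n) = (p−1)(q−1) = 58·198 = 11484.
Need d with 13·d ≡ 1 (mod 11484). Apply the extended Euclidean algorithm:
11484 = 883×13 + 5
13 = 2×5 + 3
5 = 1×3 + 2
3 = 1×2 + 1
2 = 2×1 + 0
Back-substitute:
1 = 3 − 2
1 = −5 + 2·3
1 = 2·13 − 5·5
1 = −5·11484 + 4417·13
So 13·4417 ≡ 1 (mod 11484), hence d = 4417.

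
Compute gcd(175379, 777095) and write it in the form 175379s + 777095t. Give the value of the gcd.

Apply Euclid's algorithm to 777095 and 175379:
777095 = 4×175379 + 75579
175379 = 2×75579 + 24221
75579 = 3×24221 + 2916
24221 = 8×2916 + 893
2916 = 3×893 + 237
893 = 3×237 + 182
237 = 1×182 + 55
182 = 3×55 + 17
55 = 3×17 + 4
17 = 4×4 + 1
4 = 4×1 + 0
gcd(175379, 777095) = 1.
Express as a combination:
1 = 17 − 4·4
1 = −4·55 + 13·17
1 = 13·182 − 43·55
1 = −43·237 + 56·182
1 = 56·893 − 211·237
1 = −211·2916 + 689·893
1 = 689·24221 − 5723·2916
1 = −5723·75579 + 17858·24221
1 = 17858·175379 − 41439·75579
1 = −41439·777095 + 183614·175379
So 1 = (-41439)·777095 + (183614)·175379.

1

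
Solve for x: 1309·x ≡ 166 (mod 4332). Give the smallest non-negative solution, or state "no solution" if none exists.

202

First find gcd(1309, 4332):
4332 = 3*1309 + 405
1309 = 3*405 + 94
405 = 4*94 + 29
94 = 3*29 + 7
29 = 4*7 + 1
7 = 7*1 + 0
gcd = 1, so a unique solution mod 4332 exists.
Back-substitute for the Bézout coefficients:
1 = 29 − 4·7
1 = −4·94 + 13·29
1 = 13·405 − 56·94
1 = −56·1309 + 181·405
1 = 181·4332 − 599·1309
So 1309·(-599) ≡ 1 (mod 4332), giving 1309⁻¹ ≡ 3733.
x ≡ 1309⁻¹·166 ≡ 3733·166 ≡ 202 (mod 4332).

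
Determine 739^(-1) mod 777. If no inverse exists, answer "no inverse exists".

184

Apply the Euclidean algorithm to 777 and 739:
777 = 1×739 + 38
739 = 19×38 + 17
38 = 2×17 + 4
17 = 4×4 + 1
4 = 4×1 + 0
The gcd is 1. Working backward:
1 = 17 − 4·4
1 = −4·38 + 9·17
1 = 9·739 − 175·38
1 = −175·777 + 184·739
So 739·184 ≡ 1 (mod 777).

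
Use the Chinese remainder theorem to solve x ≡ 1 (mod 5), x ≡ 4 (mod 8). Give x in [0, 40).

Write x = 1 + 5·k. Then 5·k ≡ 4 − 1 ≡ 3 (mod 8).
Need 5⁻¹ mod 8. Extended Euclid on (8, 5):
8 = 1*5 + 3
5 = 1*3 + 2
3 = 1*2 + 1
2 = 2*1 + 0
Back-substitute:
1 = 3 − 2
1 = −5 + 2·3
1 = 2·8 − 3·5
5⁻¹ ≡ 5 (mod 8), so k ≡ 5·3 ≡ 7 (mod 8).
x = 1 + 5·7 = 36.

36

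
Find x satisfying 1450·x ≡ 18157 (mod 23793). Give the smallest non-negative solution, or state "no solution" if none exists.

First find gcd(1450, 23793):
23793 = 16×1450 + 593
1450 = 2×593 + 264
593 = 2×264 + 65
264 = 4×65 + 4
65 = 16×4 + 1
4 = 4×1 + 0
gcd = 1, so a unique solution mod 23793 exists.
Back-substitute for the Bézout coefficients:
1 = 65 − 16·4
1 = −16·264 + 65·65
1 = 65·593 − 146·264
1 = −146·1450 + 357·593
1 = 357·23793 − 5858·1450
So 1450·(-5858) ≡ 1 (mod 23793), giving 1450⁻¹ ≡ 17935.
x ≡ 1450⁻¹·18157 ≡ 17935·18157 ≡ 14797 (mod 23793).

14797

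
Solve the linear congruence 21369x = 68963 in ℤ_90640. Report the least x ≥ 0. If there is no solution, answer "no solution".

22747

First find gcd(21369, 90640):
90640 = 4×21369 + 5164
21369 = 4×5164 + 713
5164 = 7×713 + 173
713 = 4×173 + 21
173 = 8×21 + 5
21 = 4×5 + 1
5 = 5×1 + 0
gcd = 1, so a unique solution mod 90640 exists.
Back-substitute for the Bézout coefficients:
1 = 21 − 4·5
1 = −4·173 + 33·21
1 = 33·713 − 136·173
1 = −136·5164 + 985·713
1 = 985·21369 − 4076·5164
1 = −4076·90640 + 17289·21369
So 21369·(17289) ≡ 1 (mod 90640), giving 21369⁻¹ ≡ 17289.
x ≡ 21369⁻¹·68963 ≡ 17289·68963 ≡ 22747 (mod 90640).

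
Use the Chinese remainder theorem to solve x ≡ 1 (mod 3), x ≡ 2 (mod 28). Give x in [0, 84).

Write x = 1 + 3·k. Then 3·k ≡ 2 − 1 ≡ 1 (mod 28).
Need 3⁻¹ mod 28. Extended Euclid on (28, 3):
28 = 9*3 + 1
3 = 3*1 + 0
Back-substitute:
1 = 28 − 9·3
3⁻¹ ≡ 19 (mod 28), so k ≡ 19·1 ≡ 19 (mod 28).
x = 1 + 3·19 = 58.

58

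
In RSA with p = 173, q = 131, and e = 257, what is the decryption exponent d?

22273

φ(n) = (p−1)(q−1) = 172·130 = 22360.
Need d with 257·d ≡ 1 (mod 22360). Apply the extended Euclidean algorithm:
22360 = 87·257 + 1
257 = 257·1 + 0
Back-substitute:
1 = 22360 − 87·257
So 257·(-87) ≡ 1 (mod 22360), hence d ≡ -87 ≡ 22273 (mod 22360).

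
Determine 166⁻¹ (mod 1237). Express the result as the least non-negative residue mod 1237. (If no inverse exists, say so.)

Run Euclid on (1237, 166):
1237 = 7×166 + 75
166 = 2×75 + 16
75 = 4×16 + 11
16 = 1×11 + 5
11 = 2×5 + 1
5 = 5×1 + 0
gcd = 1, so the inverse exists. Back-substitute:
1 = 11 − 2·5
1 = −2·16 + 3·11
1 = 3·75 − 14·16
1 = −14·166 + 31·75
1 = 31·1237 − 231·166
Hence 166⁻¹ ≡ -231 ≡ 1006 (mod 1237).

1006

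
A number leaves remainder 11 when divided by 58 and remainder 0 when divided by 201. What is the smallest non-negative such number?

Write x = 11 + 58·k. Then 58·k ≡ 0 − 11 ≡ 190 (mod 201).
Need 58⁻¹ mod 201. Extended Euclid on (201, 58):
201 = 3×58 + 27
58 = 2×27 + 4
27 = 6×4 + 3
4 = 1×3 + 1
3 = 3×1 + 0
Back-substitute:
1 = 4 − 3
1 = −27 + 7·4
1 = 7·58 − 15·27
1 = −15·201 + 52·58
58⁻¹ ≡ 52 (mod 201), so k ≡ 52·190 ≡ 31 (mod 201).
x = 11 + 58·31 = 1809.

1809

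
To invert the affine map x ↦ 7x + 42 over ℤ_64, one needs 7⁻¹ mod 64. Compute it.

55

Apply the Euclidean algorithm to 64 and 7:
64 = 9×7 + 1
7 = 7×1 + 0
gcd = 1, so the inverse exists. Back-substitute:
1 = 64 − 9·7
Thus 7·(-9) ≡ 1 (mod 64); reducing, -9 mod 64 = 55.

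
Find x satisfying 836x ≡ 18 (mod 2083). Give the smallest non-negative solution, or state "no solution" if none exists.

304

First find gcd(836, 2083):
2083 = 2×836 + 411
836 = 2×411 + 14
411 = 29×14 + 5
14 = 2×5 + 4
5 = 1×4 + 1
4 = 4×1 + 0
gcd = 1, so a unique solution mod 2083 exists.
Back-substitute for the Bézout coefficients:
1 = 5 − 4
1 = −14 + 3·5
1 = 3·411 − 88·14
1 = −88·836 + 179·411
1 = 179·2083 − 446·836
So 836·(-446) ≡ 1 (mod 2083), giving 836⁻¹ ≡ 1637.
x ≡ 836⁻¹·18 ≡ 1637·18 ≡ 304 (mod 2083).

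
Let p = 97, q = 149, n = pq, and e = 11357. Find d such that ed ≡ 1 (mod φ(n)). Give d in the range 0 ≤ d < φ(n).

13301

φ(n) = (p−1)(q−1) = 96·148 = 14208.
Need d with 11357·d ≡ 1 (mod 14208). Apply the extended Euclidean algorithm:
14208 = 1·11357 + 2851
11357 = 3·2851 + 2804
2851 = 1·2804 + 47
2804 = 59·47 + 31
47 = 1·31 + 16
31 = 1·16 + 15
16 = 1·15 + 1
15 = 15·1 + 0
Back-substitute:
1 = 16 − 15
1 = −31 + 2·16
1 = 2·47 − 3·31
1 = −3·2804 + 179·47
1 = 179·2851 − 182·2804
1 = −182·11357 + 725·2851
1 = 725·14208 − 907·11357
So 11357·(-907) ≡ 1 (mod 14208), hence d ≡ -907 ≡ 13301 (mod 14208).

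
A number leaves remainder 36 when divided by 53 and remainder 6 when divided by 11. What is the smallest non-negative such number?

248

Write x = 36 + 53·k. Then 53·k ≡ 6 − 36 ≡ 3 (mod 11).
Need 53⁻¹ mod 11. Extended Euclid on (11, 9):
11 = 1·9 + 2
9 = 4·2 + 1
2 = 2·1 + 0
Back-substitute:
1 = 9 − 4·2
1 = −4·11 + 5·9
53⁻¹ ≡ 5 (mod 11), so k ≡ 5·3 ≡ 4 (mod 11).
x = 36 + 53·4 = 248.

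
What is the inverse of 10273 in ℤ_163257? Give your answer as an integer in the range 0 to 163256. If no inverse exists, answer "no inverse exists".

Apply the Euclidean algorithm to 163257 and 10273:
163257 = 15·10273 + 9162
10273 = 1·9162 + 1111
9162 = 8·1111 + 274
1111 = 4·274 + 15
274 = 18·15 + 4
15 = 3·4 + 3
4 = 1·3 + 1
3 = 3·1 + 0
The gcd is 1. Working backward:
1 = 4 − 3
1 = −15 + 4·4
1 = 4·274 − 73·15
1 = −73·1111 + 296·274
1 = 296·9162 − 2441·1111
1 = −2441·10273 + 2737·9162
1 = 2737·163257 − 43496·10273
Thus 10273·(-43496) ≡ 1 (mod 163257); reducing, -43496 mod 163257 = 119761.

119761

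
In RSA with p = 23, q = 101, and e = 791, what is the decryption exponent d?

2111

φ(n) = (p−1)(q−1) = 22·100 = 2200.
Need d with 791·d ≡ 1 (mod 2200). Apply the extended Euclidean algorithm:
2200 = 2·791 + 618
791 = 1·618 + 173
618 = 3·173 + 99
173 = 1·99 + 74
99 = 1·74 + 25
74 = 2·25 + 24
25 = 1·24 + 1
24 = 24·1 + 0
Back-substitute:
1 = 25 − 24
1 = −74 + 3·25
1 = 3·99 − 4·74
1 = −4·173 + 7·99
1 = 7·618 − 25·173
1 = −25·791 + 32·618
1 = 32·2200 − 89·791
So 791·(-89) ≡ 1 (mod 2200), hence d ≡ -89 ≡ 2111 (mod 2200).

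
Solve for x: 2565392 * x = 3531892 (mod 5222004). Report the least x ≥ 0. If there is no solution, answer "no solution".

First find gcd(2565392, 5222004):
5222004 = 2×2565392 + 91220
2565392 = 28×91220 + 11232
91220 = 8×11232 + 1364
11232 = 8×1364 + 320
1364 = 4×320 + 84
320 = 3×84 + 68
84 = 1×68 + 16
68 = 4×16 + 4
16 = 4×4 + 0
gcd = 4 and 4 | 3531892, so solutions exist. Divide through by 4: 641348x ≡ 882973 (mod 1305501).
Now find 641348⁻¹ mod 1305501:
1305501 = 2*641348 + 22805
641348 = 28*22805 + 2808
22805 = 8*2808 + 341
2808 = 8*341 + 80
341 = 4*80 + 21
80 = 3*21 + 17
21 = 1*17 + 4
17 = 4*4 + 1
4 = 4*1 + 0
Back-substitute:
1 = 17 − 4·4
1 = −4·21 + 5·17
1 = 5·80 − 19·21
1 = −19·341 + 81·80
1 = 81·2808 − 667·341
1 = −667·22805 + 5417·2808
1 = 5417·641348 − 152343·22805
1 = −152343·1305501 + 310103·641348
So 641348⁻¹ ≡ 310103 (mod 1305501).
Then x ≡ 310103·882973 ≡ 712982 (mod 1305501); the smallest non-negative solution is x = 712982.

712982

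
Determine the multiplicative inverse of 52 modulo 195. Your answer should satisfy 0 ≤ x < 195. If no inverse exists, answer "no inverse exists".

no inverse exists

Euclidean algorithm on 195, 52:
195 = 3·52 + 39
52 = 1·39 + 13
39 = 3·13 + 0
Since gcd = 13 > 1, 52 is not a unit mod 195.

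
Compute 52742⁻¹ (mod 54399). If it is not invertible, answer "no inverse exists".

Extended Euclidean algorithm:
54399 = 1×52742 + 1657
52742 = 31×1657 + 1375
1657 = 1×1375 + 282
1375 = 4×282 + 247
282 = 1×247 + 35
247 = 7×35 + 2
35 = 17×2 + 1
2 = 2×1 + 0
Since gcd(52742, 54399) = 1, back-substitute to write 1 as a combination:
1 = 35 − 17·2
1 = −17·247 + 120·35
1 = 120·282 − 137·247
1 = −137·1375 + 668·282
1 = 668·1657 − 805·1375
1 = −805·52742 + 25623·1657
1 = 25623·54399 − 26428·52742
Thus 52742·(-26428) ≡ 1 (mod 54399); reducing, -26428 mod 54399 = 27971.

27971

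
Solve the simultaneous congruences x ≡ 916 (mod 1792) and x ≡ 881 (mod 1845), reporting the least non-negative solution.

1873556

Write x = 916 + 1792·k. Then 1792·k ≡ 881 − 916 ≡ 1810 (mod 1845).
Need 1792⁻¹ mod 1845. Extended Euclid on (1845, 1792):
1845 = 1×1792 + 53
1792 = 33×53 + 43
53 = 1×43 + 10
43 = 4×10 + 3
10 = 3×3 + 1
3 = 3×1 + 0
Back-substitute:
1 = 10 − 3·3
1 = −3·43 + 13·10
1 = 13·53 − 16·43
1 = −16·1792 + 541·53
1 = 541·1845 − 557·1792
1792⁻¹ ≡ 1288 (mod 1845), so k ≡ 1288·1810 ≡ 1045 (mod 1845).
x = 916 + 1792·1045 = 1873556.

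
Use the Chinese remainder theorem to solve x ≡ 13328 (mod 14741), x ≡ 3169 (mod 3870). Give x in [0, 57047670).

22139569

Write x = 13328 + 14741·k. Then 14741·k ≡ 3169 − 13328 ≡ 1451 (mod 3870).
Need 14741⁻¹ mod 3870. Extended Euclid on (3870, 3131):
3870 = 1×3131 + 739
3131 = 4×739 + 175
739 = 4×175 + 39
175 = 4×39 + 19
39 = 2×19 + 1
19 = 19×1 + 0
Back-substitute:
1 = 39 − 2·19
1 = −2·175 + 9·39
1 = 9·739 − 38·175
1 = −38·3131 + 161·739
1 = 161·3870 − 199·3131
14741⁻¹ ≡ 3671 (mod 3870), so k ≡ 3671·1451 ≡ 1501 (mod 3870).
x = 13328 + 14741·1501 = 22139569.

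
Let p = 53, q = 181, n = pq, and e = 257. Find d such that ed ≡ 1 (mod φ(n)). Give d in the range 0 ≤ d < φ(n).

φ(n) = (p−1)(q−1) = 52·180 = 9360.
Need d with 257·d ≡ 1 (mod 9360). Apply the extended Euclidean algorithm:
9360 = 36*257 + 108
257 = 2*108 + 41
108 = 2*41 + 26
41 = 1*26 + 15
26 = 1*15 + 11
15 = 1*11 + 4
11 = 2*4 + 3
4 = 1*3 + 1
3 = 3*1 + 0
Back-substitute:
1 = 4 − 3
1 = −11 + 3·4
1 = 3·15 − 4·11
1 = −4·26 + 7·15
1 = 7·41 − 11·26
1 = −11·108 + 29·41
1 = 29·257 − 69·108
1 = −69·9360 + 2513·257
So 257·2513 ≡ 1 (mod 9360), hence d = 2513.

2513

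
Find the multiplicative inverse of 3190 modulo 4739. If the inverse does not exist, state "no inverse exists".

2215

gcd(4739, 3190) by repeated division:
4739 = 1·3190 + 1549
3190 = 2·1549 + 92
1549 = 16·92 + 77
92 = 1·77 + 15
77 = 5·15 + 2
15 = 7·2 + 1
2 = 2·1 + 0
The gcd is 1. Working backward:
1 = 15 − 7·2
1 = −7·77 + 36·15
1 = 36·92 − 43·77
1 = −43·1549 + 724·92
1 = 724·3190 − 1491·1549
1 = −1491·4739 + 2215·3190
So 3190·2215 ≡ 1 (mod 4739).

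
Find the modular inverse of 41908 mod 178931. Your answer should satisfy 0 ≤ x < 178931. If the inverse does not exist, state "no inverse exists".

Run Euclid on (178931, 41908):
178931 = 4*41908 + 11299
41908 = 3*11299 + 8011
11299 = 1*8011 + 3288
8011 = 2*3288 + 1435
3288 = 2*1435 + 418
1435 = 3*418 + 181
418 = 2*181 + 56
181 = 3*56 + 13
56 = 4*13 + 4
13 = 3*4 + 1
4 = 4*1 + 0
gcd = 1, so the inverse exists. Back-substitute:
1 = 13 − 3·4
1 = −3·56 + 13·13
1 = 13·181 − 42·56
1 = −42·418 + 97·181
1 = 97·1435 − 333·418
1 = −333·3288 + 763·1435
1 = 763·8011 − 1859·3288
1 = −1859·11299 + 2622·8011
1 = 2622·41908 − 9725·11299
1 = −9725·178931 + 41522·41908
So 41908·41522 ≡ 1 (mod 178931).

41522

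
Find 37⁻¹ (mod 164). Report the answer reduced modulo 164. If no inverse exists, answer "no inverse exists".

Run Euclid on (164, 37):
164 = 4·37 + 16
37 = 2·16 + 5
16 = 3·5 + 1
5 = 5·1 + 0
Since gcd(37, 164) = 1, back-substitute to write 1 as a combination:
1 = 16 − 3·5
1 = −3·37 + 7·16
1 = 7·164 − 31·37
Thus 37·(-31) ≡ 1 (mod 164); reducing, -31 mod 164 = 133.

133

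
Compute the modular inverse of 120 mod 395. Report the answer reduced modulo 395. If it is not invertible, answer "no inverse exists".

no inverse exists

Compute gcd(120, 395):
395 = 3·120 + 35
120 = 3·35 + 15
35 = 2·15 + 5
15 = 3·5 + 0
The gcd is 5, not 1, hence no inverse exists.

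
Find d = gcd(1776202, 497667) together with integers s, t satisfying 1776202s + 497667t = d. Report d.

Repeated division:
1776202 = 3*497667 + 283201
497667 = 1*283201 + 214466
283201 = 1*214466 + 68735
214466 = 3*68735 + 8261
68735 = 8*8261 + 2647
8261 = 3*2647 + 320
2647 = 8*320 + 87
320 = 3*87 + 59
87 = 1*59 + 28
59 = 2*28 + 3
28 = 9*3 + 1
3 = 3*1 + 0
gcd(1776202, 497667) = 1.
Working backward:
1 = 28 − 9·3
1 = −9·59 + 19·28
1 = 19·87 − 28·59
1 = −28·320 + 103·87
1 = 103·2647 − 852·320
1 = −852·8261 + 2659·2647
1 = 2659·68735 − 22124·8261
1 = −22124·214466 + 69031·68735
1 = 69031·283201 − 91155·214466
1 = −91155·497667 + 160186·283201
1 = 160186·1776202 − 571713·497667
So 1 = (160186)·1776202 + (-571713)·497667.

1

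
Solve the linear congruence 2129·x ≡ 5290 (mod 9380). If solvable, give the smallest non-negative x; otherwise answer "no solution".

5990

First find gcd(2129, 9380):
9380 = 4·2129 + 864
2129 = 2·864 + 401
864 = 2·401 + 62
401 = 6·62 + 29
62 = 2·29 + 4
29 = 7·4 + 1
4 = 4·1 + 0
gcd = 1, so a unique solution mod 9380 exists.
Back-substitute for the Bézout coefficients:
1 = 29 − 7·4
1 = −7·62 + 15·29
1 = 15·401 − 97·62
1 = −97·864 + 209·401
1 = 209·2129 − 515·864
1 = −515·9380 + 2269·2129
So 2129·(2269) ≡ 1 (mod 9380), giving 2129⁻¹ ≡ 2269.
x ≡ 2129⁻¹·5290 ≡ 2269·5290 ≡ 5990 (mod 9380).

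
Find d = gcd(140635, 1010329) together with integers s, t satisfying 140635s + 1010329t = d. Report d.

Repeated division:
1010329 = 7*140635 + 25884
140635 = 5*25884 + 11215
25884 = 2*11215 + 3454
11215 = 3*3454 + 853
3454 = 4*853 + 42
853 = 20*42 + 13
42 = 3*13 + 3
13 = 4*3 + 1
3 = 3*1 + 0
gcd(140635, 1010329) = 1.
Working backward:
1 = 13 − 4·3
1 = −4·42 + 13·13
1 = 13·853 − 264·42
1 = −264·3454 + 1069·853
1 = 1069·11215 − 3471·3454
1 = −3471·25884 + 8011·11215
1 = 8011·140635 − 43526·25884
1 = −43526·1010329 + 312693·140635
So 1 = (-43526)·1010329 + (312693)·140635.

1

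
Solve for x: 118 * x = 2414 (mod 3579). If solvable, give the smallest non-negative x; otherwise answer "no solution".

1355

First find gcd(118, 3579):
3579 = 30×118 + 39
118 = 3×39 + 1
39 = 39×1 + 0
gcd = 1, so a unique solution mod 3579 exists.
Back-substitute for the Bézout coefficients:
1 = 118 − 3·39
1 = −3·3579 + 91·118
So 118·(91) ≡ 1 (mod 3579), giving 118⁻¹ ≡ 91.
x ≡ 118⁻¹·2414 ≡ 91·2414 ≡ 1355 (mod 3579).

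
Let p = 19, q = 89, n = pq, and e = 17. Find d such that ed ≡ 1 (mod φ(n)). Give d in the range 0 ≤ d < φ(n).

1025

φ(n) = (p−1)(q−1) = 18·88 = 1584.
Need d with 17·d ≡ 1 (mod 1584). Apply the extended Euclidean algorithm:
1584 = 93×17 + 3
17 = 5×3 + 2
3 = 1×2 + 1
2 = 2×1 + 0
Back-substitute:
1 = 3 − 2
1 = −17 + 6·3
1 = 6·1584 − 559·17
So 17·(-559) ≡ 1 (mod 1584), hence d ≡ -559 ≡ 1025 (mod 1584).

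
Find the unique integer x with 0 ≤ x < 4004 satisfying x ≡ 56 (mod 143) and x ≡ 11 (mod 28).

Write x = 56 + 143·k. Then 143·k ≡ 11 − 56 ≡ 11 (mod 28).
Need 143⁻¹ mod 28. Extended Euclid on (28, 3):
28 = 9*3 + 1
3 = 3*1 + 0
Back-substitute:
1 = 28 − 9·3
143⁻¹ ≡ 19 (mod 28), so k ≡ 19·11 ≡ 13 (mod 28).
x = 56 + 143·13 = 1915.

1915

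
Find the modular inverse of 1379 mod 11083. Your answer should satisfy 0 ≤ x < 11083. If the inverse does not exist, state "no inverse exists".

gcd(11083, 1379) by repeated division:
11083 = 8·1379 + 51
1379 = 27·51 + 2
51 = 25·2 + 1
2 = 2·1 + 0
The gcd is 1. Working backward:
1 = 51 − 25·2
1 = −25·1379 + 676·51
1 = 676·11083 − 5433·1379
Hence 1379⁻¹ ≡ -5433 ≡ 5650 (mod 11083).

5650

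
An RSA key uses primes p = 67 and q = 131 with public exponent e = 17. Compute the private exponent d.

3533

φ(n) = (p−1)(q−1) = 66·130 = 8580.
Need d with 17·d ≡ 1 (mod 8580). Apply the extended Euclidean algorithm:
8580 = 504*17 + 12
17 = 1*12 + 5
12 = 2*5 + 2
5 = 2*2 + 1
2 = 2*1 + 0
Back-substitute:
1 = 5 − 2·2
1 = −2·12 + 5·5
1 = 5·17 − 7·12
1 = −7·8580 + 3533·17
So 17·3533 ≡ 1 (mod 8580), hence d = 3533.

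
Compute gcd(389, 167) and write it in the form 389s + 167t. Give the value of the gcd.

Euclidean algorithm:
389 = 2×167 + 55
167 = 3×55 + 2
55 = 27×2 + 1
2 = 2×1 + 0
gcd(389, 167) = 1.
Working backward:
1 = 55 − 27·2
1 = −27·167 + 82·55
1 = 82·389 − 191·167
So 1 = (82)·389 + (-191)·167.

1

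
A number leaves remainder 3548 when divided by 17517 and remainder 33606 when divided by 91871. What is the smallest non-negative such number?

Write x = 3548 + 17517·k. Then 17517·k ≡ 33606 − 3548 ≡ 30058 (mod 91871).
Need 17517⁻¹ mod 91871. Extended Euclid on (91871, 17517):
91871 = 5×17517 + 4286
17517 = 4×4286 + 373
4286 = 11×373 + 183
373 = 2×183 + 7
183 = 26×7 + 1
7 = 7×1 + 0
Back-substitute:
1 = 183 − 26·7
1 = −26·373 + 53·183
1 = 53·4286 − 609·373
1 = −609·17517 + 2489·4286
1 = 2489·91871 − 13054·17517
17517⁻¹ ≡ 78817 (mod 91871), so k ≡ 78817·30058 ≡ 3909 (mod 91871).
x = 3548 + 17517·3909 = 68477501.

68477501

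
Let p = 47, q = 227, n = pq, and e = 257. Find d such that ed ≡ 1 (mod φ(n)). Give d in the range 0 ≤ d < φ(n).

φ(n) = (p−1)(q−1) = 46·226 = 10396.
Need d with 257·d ≡ 1 (mod 10396). Apply the extended Euclidean algorithm:
10396 = 40×257 + 116
257 = 2×116 + 25
116 = 4×25 + 16
25 = 1×16 + 9
16 = 1×9 + 7
9 = 1×7 + 2
7 = 3×2 + 1
2 = 2×1 + 0
Back-substitute:
1 = 7 − 3·2
1 = −3·9 + 4·7
1 = 4·16 − 7·9
1 = −7·25 + 11·16
1 = 11·116 − 51·25
1 = −51·257 + 113·116
1 = 113·10396 − 4571·257
So 257·(-4571) ≡ 1 (mod 10396), hence d ≡ -4571 ≡ 5825 (mod 10396).

5825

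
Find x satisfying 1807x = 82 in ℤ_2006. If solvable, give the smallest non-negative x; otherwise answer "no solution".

First find gcd(1807, 2006):
2006 = 1*1807 + 199
1807 = 9*199 + 16
199 = 12*16 + 7
16 = 2*7 + 2
7 = 3*2 + 1
2 = 2*1 + 0
gcd = 1, so a unique solution mod 2006 exists.
Back-substitute for the Bézout coefficients:
1 = 7 − 3·2
1 = −3·16 + 7·7
1 = 7·199 − 87·16
1 = −87·1807 + 790·199
1 = 790·2006 − 877·1807
So 1807·(-877) ≡ 1 (mod 2006), giving 1807⁻¹ ≡ 1129.
x ≡ 1807⁻¹·82 ≡ 1129·82 ≡ 302 (mod 2006).

302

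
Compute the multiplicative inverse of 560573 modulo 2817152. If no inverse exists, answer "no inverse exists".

no inverse exists

Euclidean algorithm on 2817152, 560573:
2817152 = 5·560573 + 14287
560573 = 39·14287 + 3380
14287 = 4·3380 + 767
3380 = 4·767 + 312
767 = 2·312 + 143
312 = 2·143 + 26
143 = 5·26 + 13
26 = 2·13 + 0
gcd(560573, 2817152) = 13 ≠ 1, so 560573 has no multiplicative inverse modulo 2817152.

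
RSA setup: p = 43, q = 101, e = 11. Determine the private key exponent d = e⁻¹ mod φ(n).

φ(n) = (p−1)(q−1) = 42·100 = 4200.
Need d with 11·d ≡ 1 (mod 4200). Apply the extended Euclidean algorithm:
4200 = 381*11 + 9
11 = 1*9 + 2
9 = 4*2 + 1
2 = 2*1 + 0
Back-substitute:
1 = 9 − 4·2
1 = −4·11 + 5·9
1 = 5·4200 − 1909·11
So 11·(-1909) ≡ 1 (mod 4200), hence d ≡ -1909 ≡ 2291 (mod 4200).

2291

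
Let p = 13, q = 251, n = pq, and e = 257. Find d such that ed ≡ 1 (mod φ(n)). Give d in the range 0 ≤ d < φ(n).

2393

φ(n) = (p−1)(q−1) = 12·250 = 3000.
Need d with 257·d ≡ 1 (mod 3000). Apply the extended Euclidean algorithm:
3000 = 11*257 + 173
257 = 1*173 + 84
173 = 2*84 + 5
84 = 16*5 + 4
5 = 1*4 + 1
4 = 4*1 + 0
Back-substitute:
1 = 5 − 4
1 = −84 + 17·5
1 = 17·173 − 35·84
1 = −35·257 + 52·173
1 = 52·3000 − 607·257
So 257·(-607) ≡ 1 (mod 3000), hence d ≡ -607 ≡ 2393 (mod 3000).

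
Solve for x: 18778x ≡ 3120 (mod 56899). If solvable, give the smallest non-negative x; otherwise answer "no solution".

First find gcd(18778, 56899):
56899 = 3*18778 + 565
18778 = 33*565 + 133
565 = 4*133 + 33
133 = 4*33 + 1
33 = 33*1 + 0
gcd = 1, so a unique solution mod 56899 exists.
Back-substitute for the Bézout coefficients:
1 = 133 − 4·33
1 = −4·565 + 17·133
1 = 17·18778 − 565·565
1 = −565·56899 + 1712·18778
So 18778·(1712) ≡ 1 (mod 56899), giving 18778⁻¹ ≡ 1712.
x ≡ 18778⁻¹·3120 ≡ 1712·3120 ≡ 49833 (mod 56899).

49833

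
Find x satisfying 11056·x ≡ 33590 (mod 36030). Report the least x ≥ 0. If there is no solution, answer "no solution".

First find gcd(11056, 36030):
36030 = 3*11056 + 2862
11056 = 3*2862 + 2470
2862 = 1*2470 + 392
2470 = 6*392 + 118
392 = 3*118 + 38
118 = 3*38 + 4
38 = 9*4 + 2
4 = 2*2 + 0
gcd = 2 and 2 | 33590, so solutions exist. Divide through by 2: 5528x ≡ 16795 (mod 18015).
Now find 5528⁻¹ mod 18015:
18015 = 3·5528 + 1431
5528 = 3·1431 + 1235
1431 = 1·1235 + 196
1235 = 6·196 + 59
196 = 3·59 + 19
59 = 3·19 + 2
19 = 9·2 + 1
2 = 2·1 + 0
Back-substitute:
1 = 19 − 9·2
1 = −9·59 + 28·19
1 = 28·196 − 93·59
1 = −93·1235 + 586·196
1 = 586·1431 − 679·1235
1 = −679·5528 + 2623·1431
1 = 2623·18015 − 8548·5528
So 5528·(-8548) ≡ 1 (mod 18015), i.e. 5528⁻¹ ≡ 9467.
Then x ≡ 9467·16795 ≡ 15890 (mod 18015); the smallest non-negative solution is x = 15890.

15890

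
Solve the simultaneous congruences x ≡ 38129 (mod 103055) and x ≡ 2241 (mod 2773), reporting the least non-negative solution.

Write x = 38129 + 103055·k. Then 103055·k ≡ 2241 − 38129 ≡ 161 (mod 2773).
Need 103055⁻¹ mod 2773. Extended Euclid on (2773, 454):
2773 = 6·454 + 49
454 = 9·49 + 13
49 = 3·13 + 10
13 = 1·10 + 3
10 = 3·3 + 1
3 = 3·1 + 0
Back-substitute:
1 = 10 − 3·3
1 = −3·13 + 4·10
1 = 4·49 − 15·13
1 = −15·454 + 139·49
1 = 139·2773 − 849·454
103055⁻¹ ≡ 1924 (mod 2773), so k ≡ 1924·161 ≡ 1961 (mod 2773).
x = 38129 + 103055·1961 = 202128984.

202128984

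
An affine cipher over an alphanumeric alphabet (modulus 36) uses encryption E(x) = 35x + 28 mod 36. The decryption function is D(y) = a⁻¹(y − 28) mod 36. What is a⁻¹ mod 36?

35

Extended Euclidean algorithm:
36 = 1×35 + 1
35 = 35×1 + 0
The gcd is 1. Working backward:
1 = 36 − 35
So 35·(-1) ≡ 1 (mod 36), and -1 ≡ 35 (mod 36).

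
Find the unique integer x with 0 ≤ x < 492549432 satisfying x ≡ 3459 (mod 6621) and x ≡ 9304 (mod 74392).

Write x = 3459 + 6621·k. Then 6621·k ≡ 9304 − 3459 ≡ 5845 (mod 74392).
Need 6621⁻¹ mod 74392. Extended Euclid on (74392, 6621):
74392 = 11·6621 + 1561
6621 = 4·1561 + 377
1561 = 4·377 + 53
377 = 7·53 + 6
53 = 8·6 + 5
6 = 1·5 + 1
5 = 5·1 + 0
Back-substitute:
1 = 6 − 5
1 = −53 + 9·6
1 = 9·377 − 64·53
1 = −64·1561 + 265·377
1 = 265·6621 − 1124·1561
1 = −1124·74392 + 12629·6621
6621⁻¹ ≡ 12629 (mod 74392), so k ≡ 12629·5845 ≡ 19641 (mod 74392).
x = 3459 + 6621·19641 = 130046520.

130046520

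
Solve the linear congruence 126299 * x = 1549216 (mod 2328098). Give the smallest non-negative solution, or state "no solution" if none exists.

First find gcd(126299, 2328098):
2328098 = 18*126299 + 54716
126299 = 2*54716 + 16867
54716 = 3*16867 + 4115
16867 = 4*4115 + 407
4115 = 10*407 + 45
407 = 9*45 + 2
45 = 22*2 + 1
2 = 2*1 + 0
gcd = 1, so a unique solution mod 2328098 exists.
Back-substitute for the Bézout coefficients:
1 = 45 − 22·2
1 = −22·407 + 199·45
1 = 199·4115 − 2012·407
1 = −2012·16867 + 8247·4115
1 = 8247·54716 − 26753·16867
1 = −26753·126299 + 61753·54716
1 = 61753·2328098 − 1138307·126299
So 126299·(-1138307) ≡ 1 (mod 2328098), giving 126299⁻¹ ≡ 1189791.
x ≡ 126299⁻¹·1549216 ≡ 1189791·1549216 ≡ 1927630 (mod 2328098).

1927630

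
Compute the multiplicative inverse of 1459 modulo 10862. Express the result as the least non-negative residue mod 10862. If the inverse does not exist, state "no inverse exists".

2159

gcd(10862, 1459) by repeated division:
10862 = 7*1459 + 649
1459 = 2*649 + 161
649 = 4*161 + 5
161 = 32*5 + 1
5 = 5*1 + 0
gcd = 1, so the inverse exists. Back-substitute:
1 = 161 − 32·5
1 = −32·649 + 129·161
1 = 129·1459 − 290·649
1 = −290·10862 + 2159·1459
So 1459·2159 ≡ 1 (mod 10862).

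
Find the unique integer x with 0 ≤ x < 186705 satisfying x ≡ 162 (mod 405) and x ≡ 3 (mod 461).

Write x = 162 + 405·k. Then 405·k ≡ 3 − 162 ≡ 302 (mod 461).
Need 405⁻¹ mod 461. Extended Euclid on (461, 405):
461 = 1*405 + 56
405 = 7*56 + 13
56 = 4*13 + 4
13 = 3*4 + 1
4 = 4*1 + 0
Back-substitute:
1 = 13 − 3·4
1 = −3·56 + 13·13
1 = 13·405 − 94·56
1 = −94·461 + 107·405
405⁻¹ ≡ 107 (mod 461), so k ≡ 107·302 ≡ 44 (mod 461).
x = 162 + 405·44 = 17982.

17982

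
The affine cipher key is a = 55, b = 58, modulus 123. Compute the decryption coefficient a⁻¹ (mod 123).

gcd(123, 55) by repeated division:
123 = 2×55 + 13
55 = 4×13 + 3
13 = 4×3 + 1
3 = 3×1 + 0
Since gcd(55, 123) = 1, back-substitute to write 1 as a combination:
1 = 13 − 4·3
1 = −4·55 + 17·13
1 = 17·123 − 38·55
Hence 55⁻¹ ≡ -38 ≡ 85 (mod 123).

85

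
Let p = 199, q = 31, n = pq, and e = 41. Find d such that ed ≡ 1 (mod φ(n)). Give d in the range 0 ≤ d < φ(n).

φ(n) = (p−1)(q−1) = 198·30 = 5940.
Need d with 41·d ≡ 1 (mod 5940). Apply the extended Euclidean algorithm:
5940 = 144·41 + 36
41 = 1·36 + 5
36 = 7·5 + 1
5 = 5·1 + 0
Back-substitute:
1 = 36 − 7·5
1 = −7·41 + 8·36
1 = 8·5940 − 1159·41
So 41·(-1159) ≡ 1 (mod 5940), hence d ≡ -1159 ≡ 4781 (mod 5940).

4781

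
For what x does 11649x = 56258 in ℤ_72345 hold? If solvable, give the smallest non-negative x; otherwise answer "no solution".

gcd(11649, 72345):
72345 = 6·11649 + 2451
11649 = 4·2451 + 1845
2451 = 1·1845 + 606
1845 = 3·606 + 27
606 = 22·27 + 12
27 = 2·12 + 3
12 = 4·3 + 0
gcd = 3, but 3 ∤ 56258, so the congruence has no solution.

no solution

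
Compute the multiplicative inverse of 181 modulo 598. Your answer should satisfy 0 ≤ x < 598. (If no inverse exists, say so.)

gcd(598, 181) by repeated division:
598 = 3*181 + 55
181 = 3*55 + 16
55 = 3*16 + 7
16 = 2*7 + 2
7 = 3*2 + 1
2 = 2*1 + 0
The gcd is 1. Working backward:
1 = 7 − 3·2
1 = −3·16 + 7·7
1 = 7·55 − 24·16
1 = −24·181 + 79·55
1 = 79·598 − 261·181
Hence 181⁻¹ ≡ -261 ≡ 337 (mod 598).

337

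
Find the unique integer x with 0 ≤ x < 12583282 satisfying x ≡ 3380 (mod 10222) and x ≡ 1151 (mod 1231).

Write x = 3380 + 10222·k. Then 10222·k ≡ 1151 − 3380 ≡ 233 (mod 1231).
Need 10222⁻¹ mod 1231. Extended Euclid on (1231, 374):
1231 = 3×374 + 109
374 = 3×109 + 47
109 = 2×47 + 15
47 = 3×15 + 2
15 = 7×2 + 1
2 = 2×1 + 0
Back-substitute:
1 = 15 − 7·2
1 = −7·47 + 22·15
1 = 22·109 − 51·47
1 = −51·374 + 175·109
1 = 175·1231 − 576·374
10222⁻¹ ≡ 655 (mod 1231), so k ≡ 655·233 ≡ 1202 (mod 1231).
x = 3380 + 10222·1202 = 12290224.

12290224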